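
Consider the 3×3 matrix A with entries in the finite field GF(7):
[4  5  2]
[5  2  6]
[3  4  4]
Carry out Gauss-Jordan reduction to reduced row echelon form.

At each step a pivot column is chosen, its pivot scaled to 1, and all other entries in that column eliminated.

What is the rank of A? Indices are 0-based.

[1] R0 /= 4  ⇒  (1, 3, 4)
     R1 -= 5·R0  ⇒  (0, 1, 0)
     R2 -= 3·R0  ⇒  (0, 2, 6)
[2] R1 /= 1  ⇒  (0, 1, 0)
     R0 -= 3·R1  ⇒  (1, 0, 4)
     R2 -= 2·R1  ⇒  (0, 0, 6)
[3] R2 /= 6  ⇒  (0, 0, 1)
     R0 -= 4·R2  ⇒  (1, 0, 0)

rank = 3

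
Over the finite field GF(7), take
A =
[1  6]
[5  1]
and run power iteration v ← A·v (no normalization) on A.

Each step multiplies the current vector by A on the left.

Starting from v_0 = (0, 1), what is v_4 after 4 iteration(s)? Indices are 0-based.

v_0 = (0, 1).
v_1 = A·v_0 = (6, 1).
v_2 = A·v_1 = (5, 3).
v_3 = A·v_2 = (2, 0).
v_4 = A·v_3 = (2, 3).

v_4 = (2, 3)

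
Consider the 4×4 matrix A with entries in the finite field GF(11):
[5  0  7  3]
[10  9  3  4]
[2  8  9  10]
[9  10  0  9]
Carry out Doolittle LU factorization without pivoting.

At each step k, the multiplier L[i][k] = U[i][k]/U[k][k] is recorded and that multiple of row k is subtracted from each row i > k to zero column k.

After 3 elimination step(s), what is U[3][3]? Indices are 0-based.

U[3][3] = 8

Step 1: pivot at (0,0) is 5.
  row1 ← row1 − (2)·row0  ⇒  L[1][0]=2, U row1=(0, 9, 0, 9)
  row2 ← row2 − (7)·row0  ⇒  L[2][0]=7, U row2=(0, 8, 4, 0)
  row3 ← row3 − (4)·row0  ⇒  L[3][0]=4, U row3=(0, 10, 5, 8)
Step 2: pivot at (1,1) is 9.
  row2 ← row2 − (7)·row1  ⇒  L[2][1]=7, U row2=(0, 0, 4, 3)
  row3 ← row3 − (6)·row1  ⇒  L[3][1]=6, U row3=(0, 0, 5, 9)
Step 3: pivot at (2,2) is 4.
  row3 ← row3 − (4)·row2  ⇒  L[3][2]=4, U row3=(0, 0, 0, 8)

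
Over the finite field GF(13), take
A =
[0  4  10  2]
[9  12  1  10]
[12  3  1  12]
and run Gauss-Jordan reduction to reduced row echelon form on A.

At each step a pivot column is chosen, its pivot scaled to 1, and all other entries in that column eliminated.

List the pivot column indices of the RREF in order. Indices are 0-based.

pivot columns: 0, 1, 2

step 1: exchange rows 0,1
step 1: normalize row 0 (÷9) = (1, 10, 3, 4)
  row 2: subtract 12×row0 = (0, 0, 4, 3)
step 2: normalize row 1 (÷4) = (0, 1, 9, 7)
  row 0: subtract 10×row1 = (1, 0, 4, 12)
step 3: normalize row 2 (÷4) = (0, 0, 1, 4)
  row 0: subtract 4×row2 = (1, 0, 0, 9)
  row 1: subtract 9×row2 = (0, 1, 0, 10)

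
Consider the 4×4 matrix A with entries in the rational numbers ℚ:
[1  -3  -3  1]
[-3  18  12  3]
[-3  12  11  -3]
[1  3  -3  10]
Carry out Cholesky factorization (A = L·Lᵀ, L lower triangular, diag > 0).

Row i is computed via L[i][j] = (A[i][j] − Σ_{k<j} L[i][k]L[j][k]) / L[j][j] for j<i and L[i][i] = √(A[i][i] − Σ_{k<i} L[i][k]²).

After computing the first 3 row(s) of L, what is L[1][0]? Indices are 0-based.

Step 1: L[0][0] = √(1) = 1.
  L[1][0] = (-3) / L[0][0] = -3.
Step 2: L[1][1] = √(9) = 3.
  L[2][0] = (-3) / L[0][0] = -3.
  L[2][1] = (3) / L[1][1] = 1.
Step 3: L[2][2] = √(1) = 1.

L[1][0] = -3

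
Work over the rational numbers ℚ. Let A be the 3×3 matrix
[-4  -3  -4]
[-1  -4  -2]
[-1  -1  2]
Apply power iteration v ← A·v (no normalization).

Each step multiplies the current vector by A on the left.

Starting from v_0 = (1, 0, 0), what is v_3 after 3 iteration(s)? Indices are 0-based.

v_3 = (-134, -69, -27)

v_0 = (1, 0, 0).
v_1 = A·v_0 = (-4, -1, -1).
v_2 = A·v_1 = (23, 10, 3).
v_3 = A·v_2 = (-134, -69, -27).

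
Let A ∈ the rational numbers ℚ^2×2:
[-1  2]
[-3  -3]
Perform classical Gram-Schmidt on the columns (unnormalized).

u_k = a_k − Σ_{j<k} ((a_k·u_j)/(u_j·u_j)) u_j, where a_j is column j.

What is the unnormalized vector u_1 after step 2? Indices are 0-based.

u_1 = (27/10, -9/10)

Step 1: u_0 = a_0 = (-1, -3).
Step 2: u_1 = a_1 − (7/10)·u_0 = (27/10, -9/10).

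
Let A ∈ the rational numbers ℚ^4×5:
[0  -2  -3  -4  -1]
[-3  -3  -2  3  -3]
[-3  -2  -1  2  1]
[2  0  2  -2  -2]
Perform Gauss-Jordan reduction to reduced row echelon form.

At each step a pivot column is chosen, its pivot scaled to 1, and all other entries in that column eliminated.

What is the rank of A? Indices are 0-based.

rank = 4

step 1: exchange rows 0,1
step 1: normalize row 0 (÷-3) = (1, 1, 2/3, -1, 1)
  row 2: subtract -3×row0 = (0, 1, 1, -1, 4)
  row 3: subtract 2×row0 = (0, -2, 2/3, 0, -4)
step 2: normalize row 1 (÷-2) = (0, 1, 3/2, 2, 1/2)
  row 0: subtract 1×row1 = (1, 0, -5/6, -3, 1/2)
  row 2: subtract 1×row1 = (0, 0, -1/2, -3, 7/2)
  row 3: subtract -2×row1 = (0, 0, 11/3, 4, -3)
step 3: normalize row 2 (÷-1/2) = (0, 0, 1, 6, -7)
  row 0: subtract -5/6×row2 = (1, 0, 0, 2, -16/3)
  row 1: subtract 3/2×row2 = (0, 1, 0, -7, 11)
  row 3: subtract 11/3×row2 = (0, 0, 0, -18, 68/3)
step 4: normalize row 3 (÷-18) = (0, 0, 0, 1, -34/27)
  row 0: subtract 2×row3 = (1, 0, 0, 0, -76/27)
  row 1: subtract -7×row3 = (0, 1, 0, 0, 59/27)
  row 2: subtract 6×row3 = (0, 0, 1, 0, 5/9)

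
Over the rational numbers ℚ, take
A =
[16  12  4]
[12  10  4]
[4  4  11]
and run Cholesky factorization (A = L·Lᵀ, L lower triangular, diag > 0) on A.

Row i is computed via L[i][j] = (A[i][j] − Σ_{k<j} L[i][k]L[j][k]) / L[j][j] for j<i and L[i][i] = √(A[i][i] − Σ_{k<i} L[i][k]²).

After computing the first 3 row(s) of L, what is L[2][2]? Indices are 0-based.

L[2][2] = 3

Step 1: L[0][0] = √(16) = 4.
  L[1][0] = (12) / L[0][0] = 3.
Step 2: L[1][1] = √(1) = 1.
  L[2][0] = (4) / L[0][0] = 1.
  L[2][1] = (1) / L[1][1] = 1.
Step 3: L[2][2] = √(9) = 3.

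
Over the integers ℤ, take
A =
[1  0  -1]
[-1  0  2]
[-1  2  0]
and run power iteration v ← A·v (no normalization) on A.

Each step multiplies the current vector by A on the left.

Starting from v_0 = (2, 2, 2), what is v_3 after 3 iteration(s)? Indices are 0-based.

v_0 = (2, 2, 2).
v_1 = A·v_0 = (0, 2, 2).
v_2 = A·v_1 = (-2, 4, 4).
v_3 = A·v_2 = (-6, 10, 10).

v_3 = (-6, 10, 10)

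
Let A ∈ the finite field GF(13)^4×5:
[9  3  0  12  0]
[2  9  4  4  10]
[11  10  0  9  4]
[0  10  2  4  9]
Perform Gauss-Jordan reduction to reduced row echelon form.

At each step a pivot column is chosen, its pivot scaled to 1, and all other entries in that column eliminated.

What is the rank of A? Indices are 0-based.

[1] R0 /= 9  ⇒  (1, 9, 0, 10, 0)
     R1 -= 2·R0  ⇒  (0, 4, 4, 10, 10)
     R2 -= 11·R0  ⇒  (0, 2, 0, 3, 4)
[2] R1 /= 4  ⇒  (0, 1, 1, 9, 9)
     R0 -= 9·R1  ⇒  (1, 0, 4, 7, 10)
     R2 -= 2·R1  ⇒  (0, 0, 11, 11, 12)
     R3 -= 10·R1  ⇒  (0, 0, 5, 5, 10)
[3] R2 /= 11  ⇒  (0, 0, 1, 1, 7)
     R0 -= 4·R2  ⇒  (1, 0, 0, 3, 8)
     R1 -= 1·R2  ⇒  (0, 1, 0, 8, 2)
     R3 -= 5·R2  ⇒  (0, 0, 0, 0, 1)
column 3 empty below row 3
[4] R3 /= 1  ⇒  (0, 0, 0, 0, 1)
     R0 -= 8·R3  ⇒  (1, 0, 0, 3, 0)
     R1 -= 2·R3  ⇒  (0, 1, 0, 8, 0)
     R2 -= 7·R3  ⇒  (0, 0, 1, 1, 0)

rank = 4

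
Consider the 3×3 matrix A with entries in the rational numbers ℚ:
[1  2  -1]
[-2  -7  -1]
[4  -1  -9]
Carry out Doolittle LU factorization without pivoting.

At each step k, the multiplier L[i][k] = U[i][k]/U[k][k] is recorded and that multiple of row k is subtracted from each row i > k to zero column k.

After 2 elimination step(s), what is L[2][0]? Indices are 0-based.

L[2][0] = 4

Step 1: pivot at (0,0) is 1.
  row1 ← row1 − (-2)·row0  ⇒  L[1][0]=-2, U row1=(0, -3, -3)
  row2 ← row2 − (4)·row0  ⇒  L[2][0]=4, U row2=(0, -9, -5)
Step 2: pivot at (1,1) is -3.
  row2 ← row2 − (3)·row1  ⇒  L[2][1]=3, U row2=(0, 0, 4)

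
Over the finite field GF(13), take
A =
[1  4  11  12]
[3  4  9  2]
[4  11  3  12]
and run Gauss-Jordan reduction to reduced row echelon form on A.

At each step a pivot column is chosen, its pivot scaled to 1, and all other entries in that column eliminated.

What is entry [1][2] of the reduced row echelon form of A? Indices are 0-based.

step 1: normalize row 0 (÷1) = (1, 4, 11, 12)
  row 1: subtract 3×row0 = (0, 5, 2, 5)
  row 2: subtract 4×row0 = (0, 8, 11, 3)
step 2: normalize row 1 (÷5) = (0, 1, 3, 1)
  row 0: subtract 4×row1 = (1, 0, 12, 8)
  row 2: subtract 8×row1 = (0, 0, 0, 8)
skip col 2 (zero from row 2)
step 3: normalize row 2 (÷8) = (0, 0, 0, 1)
  row 0: subtract 8×row2 = (1, 0, 12, 0)
  row 1: subtract 1×row2 = (0, 1, 3, 0)

M[1][2] = 3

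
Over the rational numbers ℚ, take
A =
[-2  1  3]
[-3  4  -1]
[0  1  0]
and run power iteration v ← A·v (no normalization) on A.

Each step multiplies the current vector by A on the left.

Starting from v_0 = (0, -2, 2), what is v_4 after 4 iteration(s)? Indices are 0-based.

v_0 = (0, -2, 2).
v_1 = A·v_0 = (4, -10, -2).
v_2 = A·v_1 = (-24, -50, -10).
v_3 = A·v_2 = (-32, -118, -50).
v_4 = A·v_3 = (-204, -326, -118).

v_4 = (-204, -326, -118)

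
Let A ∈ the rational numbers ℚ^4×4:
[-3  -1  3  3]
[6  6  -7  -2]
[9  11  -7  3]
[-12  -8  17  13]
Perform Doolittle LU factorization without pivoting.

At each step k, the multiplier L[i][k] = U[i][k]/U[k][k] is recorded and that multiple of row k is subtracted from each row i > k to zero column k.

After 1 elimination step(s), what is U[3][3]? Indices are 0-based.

U[3][3] = 1

k=0: U[0][0]=-3
  eliminate (1,0): mult=-2, new row 1: (0, 4, -1, 4); set L[1][0]=-2
  eliminate (2,0): mult=-3, new row 2: (0, 8, 2, 12); set L[2][0]=-3
  eliminate (3,0): mult=4, new row 3: (0, -4, 5, 1); set L[3][0]=4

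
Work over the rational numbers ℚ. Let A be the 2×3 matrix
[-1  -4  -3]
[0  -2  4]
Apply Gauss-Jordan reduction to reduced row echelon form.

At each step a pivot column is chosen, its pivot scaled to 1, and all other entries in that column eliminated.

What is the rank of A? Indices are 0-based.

rank = 2

[1] R0 /= -1  ⇒  (1, 4, 3)
[2] R1 /= -2  ⇒  (0, 1, -2)
     R0 -= 4·R1  ⇒  (1, 0, 11)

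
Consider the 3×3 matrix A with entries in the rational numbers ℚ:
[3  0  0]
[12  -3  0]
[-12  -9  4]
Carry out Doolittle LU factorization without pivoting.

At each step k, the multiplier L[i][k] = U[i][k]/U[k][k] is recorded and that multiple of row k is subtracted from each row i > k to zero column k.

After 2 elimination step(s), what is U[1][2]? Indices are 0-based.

U[1][2] = 0

k=0: U[0][0]=3
  eliminate (1,0): mult=4, new row 1: (0, -3, 0); set L[1][0]=4
  eliminate (2,0): mult=-4, new row 2: (0, -9, 4); set L[2][0]=-4
k=1: U[1][1]=-3
  eliminate (2,1): mult=3, new row 2: (0, 0, 4); set L[2][1]=3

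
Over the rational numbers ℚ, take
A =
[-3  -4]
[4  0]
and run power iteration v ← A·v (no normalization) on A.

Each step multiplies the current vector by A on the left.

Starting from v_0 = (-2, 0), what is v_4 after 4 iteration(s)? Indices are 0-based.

v_0 = (-2, 0).
v_1 = A·v_0 = (6, -8).
v_2 = A·v_1 = (14, 24).
v_3 = A·v_2 = (-138, 56).
v_4 = A·v_3 = (190, -552).

v_4 = (190, -552)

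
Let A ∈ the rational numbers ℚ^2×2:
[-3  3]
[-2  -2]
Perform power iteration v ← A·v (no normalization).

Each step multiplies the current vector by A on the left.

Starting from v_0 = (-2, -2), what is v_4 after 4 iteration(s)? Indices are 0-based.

v_0 = (-2, -2).
v_1 = A·v_0 = (0, 8).
v_2 = A·v_1 = (24, -16).
v_3 = A·v_2 = (-120, -16).
v_4 = A·v_3 = (312, 272).

v_4 = (312, 272)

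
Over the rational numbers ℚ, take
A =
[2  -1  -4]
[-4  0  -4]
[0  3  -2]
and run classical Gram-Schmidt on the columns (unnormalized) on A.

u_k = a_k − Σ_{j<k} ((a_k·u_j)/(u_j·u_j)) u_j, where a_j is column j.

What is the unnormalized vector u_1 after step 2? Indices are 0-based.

u_1 = (-4/5, -2/5, 3)

Step 1: u_0 = a_0 = (2, -4, 0).
Step 2: u_1 = a_1 − (-1/10)·u_0 = (-4/5, -2/5, 3).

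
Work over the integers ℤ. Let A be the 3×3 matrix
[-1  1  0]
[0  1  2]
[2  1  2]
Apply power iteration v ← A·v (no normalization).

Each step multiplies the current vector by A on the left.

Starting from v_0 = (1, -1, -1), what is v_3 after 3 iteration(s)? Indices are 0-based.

v_0 = (1, -1, -1).
v_1 = A·v_0 = (-2, -3, -1).
v_2 = A·v_1 = (-1, -5, -9).
v_3 = A·v_2 = (-4, -23, -25).

v_3 = (-4, -23, -25)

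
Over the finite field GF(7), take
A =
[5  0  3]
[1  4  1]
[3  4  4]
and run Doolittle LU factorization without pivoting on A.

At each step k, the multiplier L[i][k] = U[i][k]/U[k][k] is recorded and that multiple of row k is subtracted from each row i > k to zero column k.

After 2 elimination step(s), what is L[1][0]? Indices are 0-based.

Step 1: pivot at (0,0) is 5.
  row1 ← row1 − (3)·row0  ⇒  L[1][0]=3, U row1=(0, 4, 6)
  row2 ← row2 − (2)·row0  ⇒  L[2][0]=2, U row2=(0, 4, 5)
Step 2: pivot at (1,1) is 4.
  row2 ← row2 − (1)·row1  ⇒  L[2][1]=1, U row2=(0, 0, 6)

L[1][0] = 3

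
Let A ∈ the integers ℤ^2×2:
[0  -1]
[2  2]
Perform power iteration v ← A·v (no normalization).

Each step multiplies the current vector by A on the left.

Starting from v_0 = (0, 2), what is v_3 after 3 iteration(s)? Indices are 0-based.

v_0 = (0, 2).
v_1 = A·v_0 = (-2, 4).
v_2 = A·v_1 = (-4, 4).
v_3 = A·v_2 = (-4, 0).

v_3 = (-4, 0)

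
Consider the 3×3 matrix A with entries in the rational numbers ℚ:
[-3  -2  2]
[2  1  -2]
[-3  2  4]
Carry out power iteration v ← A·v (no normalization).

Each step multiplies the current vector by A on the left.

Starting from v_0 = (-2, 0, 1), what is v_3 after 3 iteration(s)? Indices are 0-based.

v_0 = (-2, 0, 1).
v_1 = A·v_0 = (8, -6, 10).
v_2 = A·v_1 = (8, -10, 4).
v_3 = A·v_2 = (4, -2, -28).

v_3 = (4, -2, -28)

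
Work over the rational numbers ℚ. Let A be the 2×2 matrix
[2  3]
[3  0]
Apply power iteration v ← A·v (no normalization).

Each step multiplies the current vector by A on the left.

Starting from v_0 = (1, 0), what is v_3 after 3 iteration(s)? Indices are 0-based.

v_3 = (44, 39)

v_0 = (1, 0).
v_1 = A·v_0 = (2, 3).
v_2 = A·v_1 = (13, 6).
v_3 = A·v_2 = (44, 39).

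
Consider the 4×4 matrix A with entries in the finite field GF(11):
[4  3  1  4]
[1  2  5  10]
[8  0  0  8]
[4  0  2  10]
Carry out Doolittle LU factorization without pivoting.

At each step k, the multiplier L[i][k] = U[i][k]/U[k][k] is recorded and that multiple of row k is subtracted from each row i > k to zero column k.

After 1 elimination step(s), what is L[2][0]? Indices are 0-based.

[col 0] pivot 4
  R1 -= 3*R0 → (0, 4, 2, 9)  (L[1][0] := 3)
  R2 -= 2*R0 → (0, 5, 9, 0)  (L[2][0] := 2)
  R3 -= 1*R0 → (0, 8, 1, 6)  (L[3][0] := 1)

L[2][0] = 2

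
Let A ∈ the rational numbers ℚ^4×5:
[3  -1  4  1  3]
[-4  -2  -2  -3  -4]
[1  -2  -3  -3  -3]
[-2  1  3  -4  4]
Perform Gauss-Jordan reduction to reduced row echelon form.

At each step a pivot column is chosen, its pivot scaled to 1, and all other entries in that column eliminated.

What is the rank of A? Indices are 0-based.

rank = 4

step 1: normalize row 0 (÷3) = (1, -1/3, 4/3, 1/3, 1)
  row 1: subtract -4×row0 = (0, -10/3, 10/3, -5/3, 0)
  row 2: subtract 1×row0 = (0, -5/3, -13/3, -10/3, -4)
  row 3: subtract -2×row0 = (0, 1/3, 17/3, -10/3, 6)
step 2: normalize row 1 (÷-10/3) = (0, 1, -1, 1/2, 0)
  row 0: subtract -1/3×row1 = (1, 0, 1, 1/2, 1)
  row 2: subtract -5/3×row1 = (0, 0, -6, -5/2, -4)
  row 3: subtract 1/3×row1 = (0, 0, 6, -7/2, 6)
step 3: normalize row 2 (÷-6) = (0, 0, 1, 5/12, 2/3)
  row 0: subtract 1×row2 = (1, 0, 0, 1/12, 1/3)
  row 1: subtract -1×row2 = (0, 1, 0, 11/12, 2/3)
  row 3: subtract 6×row2 = (0, 0, 0, -6, 2)
step 4: normalize row 3 (÷-6) = (0, 0, 0, 1, -1/3)
  row 0: subtract 1/12×row3 = (1, 0, 0, 0, 13/36)
  row 1: subtract 11/12×row3 = (0, 1, 0, 0, 35/36)
  row 2: subtract 5/12×row3 = (0, 0, 1, 0, 29/36)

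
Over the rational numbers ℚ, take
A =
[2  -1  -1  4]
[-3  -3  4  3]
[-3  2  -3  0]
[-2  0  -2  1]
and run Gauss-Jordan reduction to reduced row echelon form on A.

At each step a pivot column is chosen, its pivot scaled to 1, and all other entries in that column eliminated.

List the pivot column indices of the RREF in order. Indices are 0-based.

pivot columns: 0, 1, 2, 3

[1] R0 /= 2  ⇒  (1, -1/2, -1/2, 2)
     R1 -= -3·R0  ⇒  (0, -9/2, 5/2, 9)
     R2 -= -3·R0  ⇒  (0, 1/2, -9/2, 6)
     R3 -= -2·R0  ⇒  (0, -1, -3, 5)
[2] R1 /= -9/2  ⇒  (0, 1, -5/9, -2)
     R0 -= -1/2·R1  ⇒  (1, 0, -7/9, 1)
     R2 -= 1/2·R1  ⇒  (0, 0, -38/9, 7)
     R3 -= -1·R1  ⇒  (0, 0, -32/9, 3)
[3] R2 /= -38/9  ⇒  (0, 0, 1, -63/38)
     R0 -= -7/9·R2  ⇒  (1, 0, 0, -11/38)
     R1 -= -5/9·R2  ⇒  (0, 1, 0, -111/38)
     R3 -= -32/9·R2  ⇒  (0, 0, 0, -55/19)
[4] R3 /= -55/19  ⇒  (0, 0, 0, 1)
     R0 -= -11/38·R3  ⇒  (1, 0, 0, 0)
     R1 -= -111/38·R3  ⇒  (0, 1, 0, 0)
     R2 -= -63/38·R3  ⇒  (0, 0, 1, 0)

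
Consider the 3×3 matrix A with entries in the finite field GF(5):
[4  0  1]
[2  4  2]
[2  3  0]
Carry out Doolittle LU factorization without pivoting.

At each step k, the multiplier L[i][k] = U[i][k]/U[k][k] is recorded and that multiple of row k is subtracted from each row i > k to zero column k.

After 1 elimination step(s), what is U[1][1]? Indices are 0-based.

U[1][1] = 4

Step 1: pivot at (0,0) is 4.
  row1 ← row1 − (3)·row0  ⇒  L[1][0]=3, U row1=(0, 4, 4)
  row2 ← row2 − (3)·row0  ⇒  L[2][0]=3, U row2=(0, 3, 2)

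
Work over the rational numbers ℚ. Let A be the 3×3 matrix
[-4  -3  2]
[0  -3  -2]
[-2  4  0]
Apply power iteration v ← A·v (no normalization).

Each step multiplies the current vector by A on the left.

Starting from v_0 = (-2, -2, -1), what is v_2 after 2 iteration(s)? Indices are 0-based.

v_2 = (-80, -16, 8)

v_0 = (-2, -2, -1).
v_1 = A·v_0 = (12, 8, -4).
v_2 = A·v_1 = (-80, -16, 8).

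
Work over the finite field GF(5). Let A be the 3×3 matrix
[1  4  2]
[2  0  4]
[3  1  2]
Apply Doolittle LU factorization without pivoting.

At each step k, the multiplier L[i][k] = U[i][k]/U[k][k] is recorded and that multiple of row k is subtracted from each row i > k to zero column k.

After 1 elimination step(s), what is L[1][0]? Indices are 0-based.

L[1][0] = 2

Step 1: pivot at (0,0) is 1.
  row1 ← row1 − (2)·row0  ⇒  L[1][0]=2, U row1=(0, 2, 0)
  row2 ← row2 − (3)·row0  ⇒  L[2][0]=3, U row2=(0, 4, 1)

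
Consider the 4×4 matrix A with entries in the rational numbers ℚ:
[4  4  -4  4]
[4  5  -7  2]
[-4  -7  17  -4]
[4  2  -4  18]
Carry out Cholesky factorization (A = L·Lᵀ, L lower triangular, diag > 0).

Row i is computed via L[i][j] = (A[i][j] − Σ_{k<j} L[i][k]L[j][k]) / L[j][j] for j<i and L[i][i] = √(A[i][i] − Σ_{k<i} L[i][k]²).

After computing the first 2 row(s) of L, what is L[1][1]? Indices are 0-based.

L[1][1] = 1

Step 1: L[0][0] = √(4) = 2.
  L[1][0] = (4) / L[0][0] = 2.
Step 2: L[1][1] = √(1) = 1.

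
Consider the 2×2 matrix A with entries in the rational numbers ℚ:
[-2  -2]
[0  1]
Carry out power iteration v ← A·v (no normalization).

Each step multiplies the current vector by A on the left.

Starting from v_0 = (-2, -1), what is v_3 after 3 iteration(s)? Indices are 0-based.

v_3 = (22, -1)

v_0 = (-2, -1).
v_1 = A·v_0 = (6, -1).
v_2 = A·v_1 = (-10, -1).
v_3 = A·v_2 = (22, -1).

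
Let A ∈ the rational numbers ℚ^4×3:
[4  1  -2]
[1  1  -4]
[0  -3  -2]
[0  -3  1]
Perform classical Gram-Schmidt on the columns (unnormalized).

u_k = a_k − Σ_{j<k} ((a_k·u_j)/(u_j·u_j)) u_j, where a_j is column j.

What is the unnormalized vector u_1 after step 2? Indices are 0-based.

Step 1: u_0 = a_0 = (4, 1, 0, 0).
Step 2: u_1 = a_1 − (5/17)·u_0 = (-3/17, 12/17, -3, -3).

u_1 = (-3/17, 12/17, -3, -3)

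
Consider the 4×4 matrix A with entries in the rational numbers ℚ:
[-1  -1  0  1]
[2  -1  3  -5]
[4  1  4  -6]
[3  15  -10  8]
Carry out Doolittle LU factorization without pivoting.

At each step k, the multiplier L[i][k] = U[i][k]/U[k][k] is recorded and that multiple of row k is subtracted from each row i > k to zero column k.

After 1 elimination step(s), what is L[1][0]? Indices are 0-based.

k=0: U[0][0]=-1
  eliminate (1,0): mult=-2, new row 1: (0, -3, 3, -3); set L[1][0]=-2
  eliminate (2,0): mult=-4, new row 2: (0, -3, 4, -2); set L[2][0]=-4
  eliminate (3,0): mult=-3, new row 3: (0, 12, -10, 11); set L[3][0]=-3

L[1][0] = -2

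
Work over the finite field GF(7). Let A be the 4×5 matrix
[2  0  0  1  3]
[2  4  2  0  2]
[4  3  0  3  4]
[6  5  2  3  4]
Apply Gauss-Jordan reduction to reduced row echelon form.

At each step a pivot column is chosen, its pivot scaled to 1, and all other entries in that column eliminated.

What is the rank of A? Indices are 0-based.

rank = 4

[1] R0 /= 2  ⇒  (1, 0, 0, 4, 5)
     R1 -= 2·R0  ⇒  (0, 4, 2, 6, 6)
     R2 -= 4·R0  ⇒  (0, 3, 0, 1, 5)
     R3 -= 6·R0  ⇒  (0, 5, 2, 0, 2)
[2] R1 /= 4  ⇒  (0, 1, 4, 5, 5)
     R2 -= 3·R1  ⇒  (0, 0, 2, 0, 4)
     R3 -= 5·R1  ⇒  (0, 0, 3, 3, 5)
[3] R2 /= 2  ⇒  (0, 0, 1, 0, 2)
     R1 -= 4·R2  ⇒  (0, 1, 0, 5, 4)
     R3 -= 3·R2  ⇒  (0, 0, 0, 3, 6)
[4] R3 /= 3  ⇒  (0, 0, 0, 1, 2)
     R0 -= 4·R3  ⇒  (1, 0, 0, 0, 4)
     R1 -= 5·R3  ⇒  (0, 1, 0, 0, 1)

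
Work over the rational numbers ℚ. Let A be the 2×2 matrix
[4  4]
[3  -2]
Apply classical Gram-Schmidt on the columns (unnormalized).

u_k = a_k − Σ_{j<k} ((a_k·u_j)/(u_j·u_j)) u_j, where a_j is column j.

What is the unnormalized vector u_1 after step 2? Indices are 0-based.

Step 1: u_0 = a_0 = (4, 3).
Step 2: u_1 = a_1 − (2/5)·u_0 = (12/5, -16/5).

u_1 = (12/5, -16/5)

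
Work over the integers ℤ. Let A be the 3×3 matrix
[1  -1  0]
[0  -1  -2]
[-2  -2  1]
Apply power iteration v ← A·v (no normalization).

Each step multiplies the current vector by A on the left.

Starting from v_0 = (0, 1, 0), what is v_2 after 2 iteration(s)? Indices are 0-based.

v_0 = (0, 1, 0).
v_1 = A·v_0 = (-1, -1, -2).
v_2 = A·v_1 = (0, 5, 2).

v_2 = (0, 5, 2)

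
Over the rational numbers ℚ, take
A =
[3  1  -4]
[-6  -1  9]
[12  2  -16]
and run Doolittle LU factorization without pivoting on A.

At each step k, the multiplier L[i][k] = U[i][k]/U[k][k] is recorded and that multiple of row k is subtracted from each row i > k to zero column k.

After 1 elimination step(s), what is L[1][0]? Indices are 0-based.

L[1][0] = -2

[col 0] pivot 3
  R1 -= -2*R0 → (0, 1, 1)  (L[1][0] := -2)
  R2 -= 4*R0 → (0, -2, 0)  (L[2][0] := 4)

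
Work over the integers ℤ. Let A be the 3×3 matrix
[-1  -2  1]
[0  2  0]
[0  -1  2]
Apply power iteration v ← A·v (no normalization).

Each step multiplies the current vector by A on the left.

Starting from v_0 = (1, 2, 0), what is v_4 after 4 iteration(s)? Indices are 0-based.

v_0 = (1, 2, 0).
v_1 = A·v_0 = (-5, 4, -2).
v_2 = A·v_1 = (-5, 8, -8).
v_3 = A·v_2 = (-19, 16, -24).
v_4 = A·v_3 = (-37, 32, -64).

v_4 = (-37, 32, -64)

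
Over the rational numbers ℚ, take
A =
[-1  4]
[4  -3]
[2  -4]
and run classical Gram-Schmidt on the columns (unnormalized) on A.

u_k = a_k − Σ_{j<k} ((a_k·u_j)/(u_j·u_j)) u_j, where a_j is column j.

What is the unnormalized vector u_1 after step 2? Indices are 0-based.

u_1 = (20/7, 11/7, -12/7)

Step 1: u_0 = a_0 = (-1, 4, 2).
Step 2: u_1 = a_1 − (-8/7)·u_0 = (20/7, 11/7, -12/7).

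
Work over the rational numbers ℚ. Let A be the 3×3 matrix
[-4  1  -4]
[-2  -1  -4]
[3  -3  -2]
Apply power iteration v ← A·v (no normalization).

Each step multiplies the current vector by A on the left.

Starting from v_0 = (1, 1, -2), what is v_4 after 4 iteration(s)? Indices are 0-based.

v_4 = (-439, -439, -32)

v_0 = (1, 1, -2).
v_1 = A·v_0 = (5, 5, 4).
v_2 = A·v_1 = (-31, -31, -8).
v_3 = A·v_2 = (125, 125, 16).
v_4 = A·v_3 = (-439, -439, -32).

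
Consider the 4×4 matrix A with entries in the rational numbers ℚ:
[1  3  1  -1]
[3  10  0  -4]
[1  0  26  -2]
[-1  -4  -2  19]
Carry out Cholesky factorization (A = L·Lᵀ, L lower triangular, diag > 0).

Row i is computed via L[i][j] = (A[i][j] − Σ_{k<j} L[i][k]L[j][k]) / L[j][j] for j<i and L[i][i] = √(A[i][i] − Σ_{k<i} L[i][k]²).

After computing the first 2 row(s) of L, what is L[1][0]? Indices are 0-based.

Step 1: L[0][0] = √(1) = 1.
  L[1][0] = (3) / L[0][0] = 3.
Step 2: L[1][1] = √(1) = 1.

L[1][0] = 3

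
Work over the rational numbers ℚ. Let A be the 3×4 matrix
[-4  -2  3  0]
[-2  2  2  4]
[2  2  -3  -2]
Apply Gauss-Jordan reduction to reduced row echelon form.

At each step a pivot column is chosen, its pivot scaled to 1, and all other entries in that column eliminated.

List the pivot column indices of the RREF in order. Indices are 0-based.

pivot columns: 0, 1, 2

pivot(0,0)=-4: scale R0 → (1, 1/2, -3/4, 0)
  clear (1,0): R1 −= (-2)R0 → (0, 3, 1/2, 4)
  clear (2,0): R2 −= (2)R0 → (0, 1, -3/2, -2)
pivot(1,1)=3: scale R1 → (0, 1, 1/6, 4/3)
  clear (0,1): R0 −= (1/2)R1 → (1, 0, -5/6, -2/3)
  clear (2,1): R2 −= (1)R1 → (0, 0, -5/3, -10/3)
pivot(2,2)=-5/3: scale R2 → (0, 0, 1, 2)
  clear (0,2): R0 −= (-5/6)R2 → (1, 0, 0, 1)
  clear (1,2): R1 −= (1/6)R2 → (0, 1, 0, 1)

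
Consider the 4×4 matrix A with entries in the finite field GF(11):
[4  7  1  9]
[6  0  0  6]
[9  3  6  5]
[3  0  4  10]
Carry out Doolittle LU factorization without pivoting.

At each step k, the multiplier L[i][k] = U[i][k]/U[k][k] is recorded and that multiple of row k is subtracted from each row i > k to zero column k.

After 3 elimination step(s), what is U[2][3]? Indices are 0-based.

k=0: U[0][0]=4
  eliminate (1,0): mult=7, new row 1: (0, 6, 4, 9); set L[1][0]=7
  eliminate (2,0): mult=5, new row 2: (0, 1, 1, 4); set L[2][0]=5
  eliminate (3,0): mult=9, new row 3: (0, 3, 6, 6); set L[3][0]=9
k=1: U[1][1]=6
  eliminate (2,1): mult=2, new row 2: (0, 0, 4, 8); set L[2][1]=2
  eliminate (3,1): mult=6, new row 3: (0, 0, 4, 7); set L[3][1]=6
k=2: U[2][2]=4
  eliminate (3,2): mult=1, new row 3: (0, 0, 0, 10); set L[3][2]=1

U[2][3] = 8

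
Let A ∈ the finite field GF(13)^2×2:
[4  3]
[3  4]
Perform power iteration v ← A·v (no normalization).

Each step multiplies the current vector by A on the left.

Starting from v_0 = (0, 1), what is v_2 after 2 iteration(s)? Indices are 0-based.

v_2 = (11, 12)

v_0 = (0, 1).
v_1 = A·v_0 = (3, 4).
v_2 = A·v_1 = (11, 12).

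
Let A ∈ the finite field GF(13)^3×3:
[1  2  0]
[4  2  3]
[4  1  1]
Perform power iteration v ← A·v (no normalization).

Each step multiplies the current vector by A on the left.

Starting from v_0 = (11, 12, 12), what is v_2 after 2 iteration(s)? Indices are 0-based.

v_0 = (11, 12, 12).
v_1 = A·v_0 = (9, 0, 3).
v_2 = A·v_1 = (9, 6, 0).

v_2 = (9, 6, 0)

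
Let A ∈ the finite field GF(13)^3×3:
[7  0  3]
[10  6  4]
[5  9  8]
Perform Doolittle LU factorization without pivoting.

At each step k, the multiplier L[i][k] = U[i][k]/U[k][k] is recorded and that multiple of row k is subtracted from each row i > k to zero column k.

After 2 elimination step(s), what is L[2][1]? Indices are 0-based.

L[2][1] = 8

Step 1: pivot at (0,0) is 7.
  row1 ← row1 − (7)·row0  ⇒  L[1][0]=7, U row1=(0, 6, 9)
  row2 ← row2 − (10)·row0  ⇒  L[2][0]=10, U row2=(0, 9, 4)
Step 2: pivot at (1,1) is 6.
  row2 ← row2 − (8)·row1  ⇒  L[2][1]=8, U row2=(0, 0, 10)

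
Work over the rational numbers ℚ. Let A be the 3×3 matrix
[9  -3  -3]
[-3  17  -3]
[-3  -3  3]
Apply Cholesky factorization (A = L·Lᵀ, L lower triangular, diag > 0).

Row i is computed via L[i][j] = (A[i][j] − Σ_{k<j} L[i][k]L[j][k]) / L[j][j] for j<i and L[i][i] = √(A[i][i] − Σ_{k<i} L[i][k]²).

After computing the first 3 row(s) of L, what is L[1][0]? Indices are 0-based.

L[1][0] = -1

Step 1: L[0][0] = √(9) = 3.
  L[1][0] = (-3) / L[0][0] = -1.
Step 2: L[1][1] = √(16) = 4.
  L[2][0] = (-3) / L[0][0] = -1.
  L[2][1] = (-4) / L[1][1] = -1.
Step 3: L[2][2] = √(1) = 1.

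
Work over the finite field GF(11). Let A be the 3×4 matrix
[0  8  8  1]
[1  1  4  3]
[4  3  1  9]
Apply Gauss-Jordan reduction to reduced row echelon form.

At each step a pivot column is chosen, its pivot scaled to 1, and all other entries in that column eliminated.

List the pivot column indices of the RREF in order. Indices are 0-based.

pivot columns: 0, 1, 2

pivot(0,0): swap R0↔R1
pivot(0,0)=1: scale R0 → (1, 1, 4, 3)
  clear (2,0): R2 −= (4)R0 → (0, 10, 7, 8)
pivot(1,1)=8: scale R1 → (0, 1, 1, 7)
  clear (0,1): R0 −= (1)R1 → (1, 0, 3, 7)
  clear (2,1): R2 −= (10)R1 → (0, 0, 8, 4)
pivot(2,2)=8: scale R2 → (0, 0, 1, 6)
  clear (0,2): R0 −= (3)R2 → (1, 0, 0, 0)
  clear (1,2): R1 −= (1)R2 → (0, 1, 0, 1)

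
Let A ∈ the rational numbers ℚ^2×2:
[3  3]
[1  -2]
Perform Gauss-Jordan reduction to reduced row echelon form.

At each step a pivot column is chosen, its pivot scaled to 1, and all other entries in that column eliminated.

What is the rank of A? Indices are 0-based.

rank = 2

[1] R0 /= 3  ⇒  (1, 1)
     R1 -= 1·R0  ⇒  (0, -3)
[2] R1 /= -3  ⇒  (0, 1)
     R0 -= 1·R1  ⇒  (1, 0)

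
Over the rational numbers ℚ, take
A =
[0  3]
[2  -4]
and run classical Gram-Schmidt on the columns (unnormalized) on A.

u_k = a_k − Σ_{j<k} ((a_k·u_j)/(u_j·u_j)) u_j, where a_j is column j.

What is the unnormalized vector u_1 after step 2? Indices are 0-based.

Step 1: u_0 = a_0 = (0, 2).
Step 2: u_1 = a_1 − (-2)·u_0 = (3, 0).

u_1 = (3, 0)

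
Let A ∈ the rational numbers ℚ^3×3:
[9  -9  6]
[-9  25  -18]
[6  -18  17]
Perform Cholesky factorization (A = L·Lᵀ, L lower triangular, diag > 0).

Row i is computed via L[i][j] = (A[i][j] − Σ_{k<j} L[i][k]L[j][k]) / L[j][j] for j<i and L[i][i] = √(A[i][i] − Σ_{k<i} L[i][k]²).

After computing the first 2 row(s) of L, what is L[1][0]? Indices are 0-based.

L[1][0] = -3

Step 1: L[0][0] = √(9) = 3.
  L[1][0] = (-9) / L[0][0] = -3.
Step 2: L[1][1] = √(16) = 4.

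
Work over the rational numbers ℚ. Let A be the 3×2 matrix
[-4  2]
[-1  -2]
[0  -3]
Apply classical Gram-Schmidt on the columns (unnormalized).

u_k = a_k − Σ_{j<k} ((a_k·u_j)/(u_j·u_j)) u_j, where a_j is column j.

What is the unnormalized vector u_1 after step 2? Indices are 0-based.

Step 1: u_0 = a_0 = (-4, -1, 0).
Step 2: u_1 = a_1 − (-6/17)·u_0 = (10/17, -40/17, -3).

u_1 = (10/17, -40/17, -3)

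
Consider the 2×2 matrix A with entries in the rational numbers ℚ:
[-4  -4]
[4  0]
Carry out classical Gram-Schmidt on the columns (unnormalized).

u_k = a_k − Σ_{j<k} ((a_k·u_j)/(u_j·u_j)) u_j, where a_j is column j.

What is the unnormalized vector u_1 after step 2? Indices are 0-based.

Step 1: u_0 = a_0 = (-4, 4).
Step 2: u_1 = a_1 − (1/2)·u_0 = (-2, -2).

u_1 = (-2, -2)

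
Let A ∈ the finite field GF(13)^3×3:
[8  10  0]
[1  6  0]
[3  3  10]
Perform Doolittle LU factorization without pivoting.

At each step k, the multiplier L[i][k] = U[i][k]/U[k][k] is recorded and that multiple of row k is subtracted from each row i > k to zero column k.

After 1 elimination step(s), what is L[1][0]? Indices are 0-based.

L[1][0] = 5

k=0: U[0][0]=8
  eliminate (1,0): mult=5, new row 1: (0, 8, 0); set L[1][0]=5
  eliminate (2,0): mult=2, new row 2: (0, 9, 10); set L[2][0]=2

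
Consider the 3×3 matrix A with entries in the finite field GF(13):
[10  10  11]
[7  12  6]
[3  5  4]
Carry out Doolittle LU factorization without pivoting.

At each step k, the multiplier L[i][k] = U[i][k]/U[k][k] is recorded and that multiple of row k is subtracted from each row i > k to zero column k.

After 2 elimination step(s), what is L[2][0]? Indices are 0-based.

L[2][0] = 12

k=0: U[0][0]=10
  eliminate (1,0): mult=2, new row 1: (0, 5, 10); set L[1][0]=2
  eliminate (2,0): mult=12, new row 2: (0, 2, 2); set L[2][0]=12
k=1: U[1][1]=5
  eliminate (2,1): mult=3, new row 2: (0, 0, 11); set L[2][1]=3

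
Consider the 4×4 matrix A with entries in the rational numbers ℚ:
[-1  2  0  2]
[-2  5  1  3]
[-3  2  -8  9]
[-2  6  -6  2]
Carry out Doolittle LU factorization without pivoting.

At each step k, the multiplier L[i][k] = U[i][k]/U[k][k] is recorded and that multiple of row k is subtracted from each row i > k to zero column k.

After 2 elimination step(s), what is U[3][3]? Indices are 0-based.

k=0: U[0][0]=-1
  eliminate (1,0): mult=2, new row 1: (0, 1, 1, -1); set L[1][0]=2
  eliminate (2,0): mult=3, new row 2: (0, -4, -8, 3); set L[2][0]=3
  eliminate (3,0): mult=2, new row 3: (0, 2, -6, -2); set L[3][0]=2
k=1: U[1][1]=1
  eliminate (2,1): mult=-4, new row 2: (0, 0, -4, -1); set L[2][1]=-4
  eliminate (3,1): mult=2, new row 3: (0, 0, -8, 0); set L[3][1]=2

U[3][3] = 0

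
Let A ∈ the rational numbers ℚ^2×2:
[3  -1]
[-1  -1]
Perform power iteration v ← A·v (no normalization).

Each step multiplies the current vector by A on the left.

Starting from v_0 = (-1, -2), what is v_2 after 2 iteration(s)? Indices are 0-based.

v_2 = (-6, -2)

v_0 = (-1, -2).
v_1 = A·v_0 = (-1, 3).
v_2 = A·v_1 = (-6, -2).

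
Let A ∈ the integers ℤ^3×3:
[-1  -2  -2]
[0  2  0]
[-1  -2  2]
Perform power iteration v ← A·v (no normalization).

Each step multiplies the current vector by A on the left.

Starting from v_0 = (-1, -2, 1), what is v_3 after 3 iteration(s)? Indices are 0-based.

v_3 = (-13, -16, 63)

v_0 = (-1, -2, 1).
v_1 = A·v_0 = (3, -4, 7).
v_2 = A·v_1 = (-9, -8, 19).
v_3 = A·v_2 = (-13, -16, 63).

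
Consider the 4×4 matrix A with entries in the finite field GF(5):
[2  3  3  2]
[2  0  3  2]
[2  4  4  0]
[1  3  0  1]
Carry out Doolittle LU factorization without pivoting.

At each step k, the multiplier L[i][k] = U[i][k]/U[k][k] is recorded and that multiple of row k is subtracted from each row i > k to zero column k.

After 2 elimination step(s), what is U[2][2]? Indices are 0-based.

Step 1: pivot at (0,0) is 2.
  row1 ← row1 − (1)·row0  ⇒  L[1][0]=1, U row1=(0, 2, 0, 0)
  row2 ← row2 − (1)·row0  ⇒  L[2][0]=1, U row2=(0, 1, 1, 3)
  row3 ← row3 − (3)·row0  ⇒  L[3][0]=3, U row3=(0, 4, 1, 0)
Step 2: pivot at (1,1) is 2.
  row2 ← row2 − (3)·row1  ⇒  L[2][1]=3, U row2=(0, 0, 1, 3)
  row3 ← row3 − (2)·row1  ⇒  L[3][1]=2, U row3=(0, 0, 1, 0)

U[2][2] = 1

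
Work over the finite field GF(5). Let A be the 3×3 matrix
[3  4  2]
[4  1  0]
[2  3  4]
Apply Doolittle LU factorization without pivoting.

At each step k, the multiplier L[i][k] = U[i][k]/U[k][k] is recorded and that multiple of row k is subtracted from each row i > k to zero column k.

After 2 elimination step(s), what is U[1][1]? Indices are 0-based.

U[1][1] = 4

k=0: U[0][0]=3
  eliminate (1,0): mult=3, new row 1: (0, 4, 4); set L[1][0]=3
  eliminate (2,0): mult=4, new row 2: (0, 2, 1); set L[2][0]=4
k=1: U[1][1]=4
  eliminate (2,1): mult=3, new row 2: (0, 0, 4); set L[2][1]=3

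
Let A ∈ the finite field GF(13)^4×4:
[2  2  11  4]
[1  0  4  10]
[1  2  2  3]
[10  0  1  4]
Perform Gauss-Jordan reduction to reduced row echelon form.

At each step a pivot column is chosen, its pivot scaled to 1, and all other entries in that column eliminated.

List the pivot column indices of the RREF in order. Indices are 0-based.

pivot columns: 0, 1, 2, 3

[1] R0 /= 2  ⇒  (1, 1, 12, 2)
     R1 -= 1·R0  ⇒  (0, 12, 5, 8)
     R2 -= 1·R0  ⇒  (0, 1, 3, 1)
     R3 -= 10·R0  ⇒  (0, 3, 11, 10)
[2] R1 /= 12  ⇒  (0, 1, 8, 5)
     R0 -= 1·R1  ⇒  (1, 0, 4, 10)
     R2 -= 1·R1  ⇒  (0, 0, 8, 9)
     R3 -= 3·R1  ⇒  (0, 0, 0, 8)
[3] R2 /= 8  ⇒  (0, 0, 1, 6)
     R0 -= 4·R2  ⇒  (1, 0, 0, 12)
     R1 -= 8·R2  ⇒  (0, 1, 0, 9)
[4] R3 /= 8  ⇒  (0, 0, 0, 1)
     R0 -= 12·R3  ⇒  (1, 0, 0, 0)
     R1 -= 9·R3  ⇒  (0, 1, 0, 0)
     R2 -= 6·R3  ⇒  (0, 0, 1, 0)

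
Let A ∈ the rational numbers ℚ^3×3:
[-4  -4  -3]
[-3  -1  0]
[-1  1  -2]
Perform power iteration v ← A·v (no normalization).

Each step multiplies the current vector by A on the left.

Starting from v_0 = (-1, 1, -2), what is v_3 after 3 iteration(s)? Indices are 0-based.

v_0 = (-1, 1, -2).
v_1 = A·v_0 = (6, 2, 6).
v_2 = A·v_1 = (-50, -20, -16).
v_3 = A·v_2 = (328, 170, 62).

v_3 = (328, 170, 62)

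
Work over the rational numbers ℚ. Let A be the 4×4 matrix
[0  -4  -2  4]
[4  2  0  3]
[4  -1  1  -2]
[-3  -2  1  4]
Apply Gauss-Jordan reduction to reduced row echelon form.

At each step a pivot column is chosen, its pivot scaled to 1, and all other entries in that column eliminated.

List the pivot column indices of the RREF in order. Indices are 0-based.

step 1: exchange rows 0,1
step 1: normalize row 0 (÷4) = (1, 1/2, 0, 3/4)
  row 2: subtract 4×row0 = (0, -3, 1, -5)
  row 3: subtract -3×row0 = (0, -1/2, 1, 25/4)
step 2: normalize row 1 (÷-4) = (0, 1, 1/2, -1)
  row 0: subtract 1/2×row1 = (1, 0, -1/4, 5/4)
  row 2: subtract -3×row1 = (0, 0, 5/2, -8)
  row 3: subtract -1/2×row1 = (0, 0, 5/4, 23/4)
step 3: normalize row 2 (÷5/2) = (0, 0, 1, -16/5)
  row 0: subtract -1/4×row2 = (1, 0, 0, 9/20)
  row 1: subtract 1/2×row2 = (0, 1, 0, 3/5)
  row 3: subtract 5/4×row2 = (0, 0, 0, 39/4)
step 4: normalize row 3 (÷39/4) = (0, 0, 0, 1)
  row 0: subtract 9/20×row3 = (1, 0, 0, 0)
  row 1: subtract 3/5×row3 = (0, 1, 0, 0)
  row 2: subtract -16/5×row3 = (0, 0, 1, 0)

pivot columns: 0, 1, 2, 3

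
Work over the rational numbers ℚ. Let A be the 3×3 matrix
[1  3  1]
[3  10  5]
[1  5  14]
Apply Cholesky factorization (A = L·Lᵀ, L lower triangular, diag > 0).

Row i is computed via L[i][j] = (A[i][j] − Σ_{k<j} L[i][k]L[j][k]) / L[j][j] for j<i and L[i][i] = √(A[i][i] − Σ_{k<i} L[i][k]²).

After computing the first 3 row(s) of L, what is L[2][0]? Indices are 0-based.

L[2][0] = 1

Step 1: L[0][0] = √(1) = 1.
  L[1][0] = (3) / L[0][0] = 3.
Step 2: L[1][1] = √(1) = 1.
  L[2][0] = (1) / L[0][0] = 1.
  L[2][1] = (2) / L[1][1] = 2.
Step 3: L[2][2] = √(9) = 3.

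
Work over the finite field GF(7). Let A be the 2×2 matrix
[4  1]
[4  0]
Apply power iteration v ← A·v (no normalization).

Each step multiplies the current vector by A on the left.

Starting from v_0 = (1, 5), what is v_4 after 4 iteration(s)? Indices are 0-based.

v_4 = (6, 0)

v_0 = (1, 5).
v_1 = A·v_0 = (2, 4).
v_2 = A·v_1 = (5, 1).
v_3 = A·v_2 = (0, 6).
v_4 = A·v_3 = (6, 0).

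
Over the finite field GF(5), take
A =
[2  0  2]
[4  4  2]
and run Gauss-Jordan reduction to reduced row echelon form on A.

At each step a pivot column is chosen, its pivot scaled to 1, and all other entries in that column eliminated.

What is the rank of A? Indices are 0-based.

pivot(0,0)=2: scale R0 → (1, 0, 1)
  clear (1,0): R1 −= (4)R0 → (0, 4, 3)
pivot(1,1)=4: scale R1 → (0, 1, 2)

rank = 2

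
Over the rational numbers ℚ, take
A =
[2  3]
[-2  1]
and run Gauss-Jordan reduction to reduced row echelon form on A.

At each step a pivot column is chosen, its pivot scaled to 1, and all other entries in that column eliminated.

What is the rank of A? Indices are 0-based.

rank = 2

step 1: normalize row 0 (÷2) = (1, 3/2)
  row 1: subtract -2×row0 = (0, 4)
step 2: normalize row 1 (÷4) = (0, 1)
  row 0: subtract 3/2×row1 = (1, 0)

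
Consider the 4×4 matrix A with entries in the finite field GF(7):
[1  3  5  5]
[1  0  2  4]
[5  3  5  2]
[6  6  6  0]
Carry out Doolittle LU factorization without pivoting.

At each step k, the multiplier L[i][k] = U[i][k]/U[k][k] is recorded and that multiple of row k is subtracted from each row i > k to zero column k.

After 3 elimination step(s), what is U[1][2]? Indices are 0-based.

U[1][2] = 4

k=0: U[0][0]=1
  eliminate (1,0): mult=1, new row 1: (0, 4, 4, 6); set L[1][0]=1
  eliminate (2,0): mult=5, new row 2: (0, 2, 1, 5); set L[2][0]=5
  eliminate (3,0): mult=6, new row 3: (0, 2, 4, 5); set L[3][0]=6
k=1: U[1][1]=4
  eliminate (2,1): mult=4, new row 2: (0, 0, 6, 2); set L[2][1]=4
  eliminate (3,1): mult=4, new row 3: (0, 0, 2, 2); set L[3][1]=4
k=2: U[2][2]=6
  eliminate (3,2): mult=5, new row 3: (0, 0, 0, 6); set L[3][2]=5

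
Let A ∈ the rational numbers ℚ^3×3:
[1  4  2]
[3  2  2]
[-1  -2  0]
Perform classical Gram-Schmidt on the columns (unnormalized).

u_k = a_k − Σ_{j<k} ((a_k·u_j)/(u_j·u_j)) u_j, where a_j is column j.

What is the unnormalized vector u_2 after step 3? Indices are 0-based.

Step 1: u_0 = a_0 = (1, 3, -1).
Step 2: u_1 = a_1 − (12/11)·u_0 = (32/11, -14/11, -10/11).
Step 3: u_2 = a_2 − (8/11)·u_0 − (3/10)·u_1 = (2/5, 1/5, 1).

u_2 = (2/5, 1/5, 1)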